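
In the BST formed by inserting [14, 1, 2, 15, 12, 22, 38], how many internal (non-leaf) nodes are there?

Tree built from: [14, 1, 2, 15, 12, 22, 38]
Tree (level-order array): [14, 1, 15, None, 2, None, 22, None, 12, None, 38]
Rule: An internal node has at least one child.
Per-node child counts:
  node 14: 2 child(ren)
  node 1: 1 child(ren)
  node 2: 1 child(ren)
  node 12: 0 child(ren)
  node 15: 1 child(ren)
  node 22: 1 child(ren)
  node 38: 0 child(ren)
Matching nodes: [14, 1, 2, 15, 22]
Count of internal (non-leaf) nodes: 5


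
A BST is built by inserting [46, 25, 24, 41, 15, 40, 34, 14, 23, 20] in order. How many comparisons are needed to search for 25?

Search path for 25: 46 -> 25
Found: True
Comparisons: 2


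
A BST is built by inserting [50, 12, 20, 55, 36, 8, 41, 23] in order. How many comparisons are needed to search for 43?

Search path for 43: 50 -> 12 -> 20 -> 36 -> 41
Found: False
Comparisons: 5


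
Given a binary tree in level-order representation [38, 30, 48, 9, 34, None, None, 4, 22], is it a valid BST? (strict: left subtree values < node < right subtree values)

Level-order array: [38, 30, 48, 9, 34, None, None, 4, 22]
Validate using subtree bounds (lo, hi): at each node, require lo < value < hi,
then recurse left with hi=value and right with lo=value.
Preorder trace (stopping at first violation):
  at node 38 with bounds (-inf, +inf): OK
  at node 30 with bounds (-inf, 38): OK
  at node 9 with bounds (-inf, 30): OK
  at node 4 with bounds (-inf, 9): OK
  at node 22 with bounds (9, 30): OK
  at node 34 with bounds (30, 38): OK
  at node 48 with bounds (38, +inf): OK
No violation found at any node.
Result: Valid BST


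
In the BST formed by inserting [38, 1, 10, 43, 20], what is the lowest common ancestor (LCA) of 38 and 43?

Tree insertion order: [38, 1, 10, 43, 20]
Tree (level-order array): [38, 1, 43, None, 10, None, None, None, 20]
In a BST, the LCA of p=38, q=43 is the first node v on the
root-to-leaf path with p <= v <= q (go left if both < v, right if both > v).
Walk from root:
  at 38: 38 <= 38 <= 43, this is the LCA
LCA = 38


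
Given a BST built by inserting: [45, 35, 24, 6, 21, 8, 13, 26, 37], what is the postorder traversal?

Tree insertion order: [45, 35, 24, 6, 21, 8, 13, 26, 37]
Tree (level-order array): [45, 35, None, 24, 37, 6, 26, None, None, None, 21, None, None, 8, None, None, 13]
Postorder traversal: [13, 8, 21, 6, 26, 24, 37, 35, 45]


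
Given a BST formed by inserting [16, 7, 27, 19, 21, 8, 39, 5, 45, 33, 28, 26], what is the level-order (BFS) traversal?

Tree insertion order: [16, 7, 27, 19, 21, 8, 39, 5, 45, 33, 28, 26]
Tree (level-order array): [16, 7, 27, 5, 8, 19, 39, None, None, None, None, None, 21, 33, 45, None, 26, 28]
BFS from the root, enqueuing left then right child of each popped node:
  queue [16] -> pop 16, enqueue [7, 27], visited so far: [16]
  queue [7, 27] -> pop 7, enqueue [5, 8], visited so far: [16, 7]
  queue [27, 5, 8] -> pop 27, enqueue [19, 39], visited so far: [16, 7, 27]
  queue [5, 8, 19, 39] -> pop 5, enqueue [none], visited so far: [16, 7, 27, 5]
  queue [8, 19, 39] -> pop 8, enqueue [none], visited so far: [16, 7, 27, 5, 8]
  queue [19, 39] -> pop 19, enqueue [21], visited so far: [16, 7, 27, 5, 8, 19]
  queue [39, 21] -> pop 39, enqueue [33, 45], visited so far: [16, 7, 27, 5, 8, 19, 39]
  queue [21, 33, 45] -> pop 21, enqueue [26], visited so far: [16, 7, 27, 5, 8, 19, 39, 21]
  queue [33, 45, 26] -> pop 33, enqueue [28], visited so far: [16, 7, 27, 5, 8, 19, 39, 21, 33]
  queue [45, 26, 28] -> pop 45, enqueue [none], visited so far: [16, 7, 27, 5, 8, 19, 39, 21, 33, 45]
  queue [26, 28] -> pop 26, enqueue [none], visited so far: [16, 7, 27, 5, 8, 19, 39, 21, 33, 45, 26]
  queue [28] -> pop 28, enqueue [none], visited so far: [16, 7, 27, 5, 8, 19, 39, 21, 33, 45, 26, 28]
Result: [16, 7, 27, 5, 8, 19, 39, 21, 33, 45, 26, 28]


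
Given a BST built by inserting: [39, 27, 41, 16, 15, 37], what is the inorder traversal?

Tree insertion order: [39, 27, 41, 16, 15, 37]
Tree (level-order array): [39, 27, 41, 16, 37, None, None, 15]
Inorder traversal: [15, 16, 27, 37, 39, 41]


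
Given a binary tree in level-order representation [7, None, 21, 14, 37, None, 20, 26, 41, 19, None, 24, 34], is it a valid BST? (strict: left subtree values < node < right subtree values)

Level-order array: [7, None, 21, 14, 37, None, 20, 26, 41, 19, None, 24, 34]
Validate using subtree bounds (lo, hi): at each node, require lo < value < hi,
then recurse left with hi=value and right with lo=value.
Preorder trace (stopping at first violation):
  at node 7 with bounds (-inf, +inf): OK
  at node 21 with bounds (7, +inf): OK
  at node 14 with bounds (7, 21): OK
  at node 20 with bounds (14, 21): OK
  at node 19 with bounds (14, 20): OK
  at node 37 with bounds (21, +inf): OK
  at node 26 with bounds (21, 37): OK
  at node 24 with bounds (21, 26): OK
  at node 34 with bounds (26, 37): OK
  at node 41 with bounds (37, +inf): OK
No violation found at any node.
Result: Valid BST


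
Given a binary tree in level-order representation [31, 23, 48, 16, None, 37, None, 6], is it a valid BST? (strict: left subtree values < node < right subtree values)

Level-order array: [31, 23, 48, 16, None, 37, None, 6]
Validate using subtree bounds (lo, hi): at each node, require lo < value < hi,
then recurse left with hi=value and right with lo=value.
Preorder trace (stopping at first violation):
  at node 31 with bounds (-inf, +inf): OK
  at node 23 with bounds (-inf, 31): OK
  at node 16 with bounds (-inf, 23): OK
  at node 6 with bounds (-inf, 16): OK
  at node 48 with bounds (31, +inf): OK
  at node 37 with bounds (31, 48): OK
No violation found at any node.
Result: Valid BST


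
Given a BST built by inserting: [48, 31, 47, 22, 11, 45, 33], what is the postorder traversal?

Tree insertion order: [48, 31, 47, 22, 11, 45, 33]
Tree (level-order array): [48, 31, None, 22, 47, 11, None, 45, None, None, None, 33]
Postorder traversal: [11, 22, 33, 45, 47, 31, 48]


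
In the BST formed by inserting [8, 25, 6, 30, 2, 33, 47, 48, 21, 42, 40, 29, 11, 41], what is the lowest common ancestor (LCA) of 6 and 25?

Tree insertion order: [8, 25, 6, 30, 2, 33, 47, 48, 21, 42, 40, 29, 11, 41]
Tree (level-order array): [8, 6, 25, 2, None, 21, 30, None, None, 11, None, 29, 33, None, None, None, None, None, 47, 42, 48, 40, None, None, None, None, 41]
In a BST, the LCA of p=6, q=25 is the first node v on the
root-to-leaf path with p <= v <= q (go left if both < v, right if both > v).
Walk from root:
  at 8: 6 <= 8 <= 25, this is the LCA
LCA = 8


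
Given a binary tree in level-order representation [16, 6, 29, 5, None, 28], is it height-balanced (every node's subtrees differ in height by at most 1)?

Tree (level-order array): [16, 6, 29, 5, None, 28]
Definition: a tree is height-balanced if, at every node, |h(left) - h(right)| <= 1 (empty subtree has height -1).
Bottom-up per-node check:
  node 5: h_left=-1, h_right=-1, diff=0 [OK], height=0
  node 6: h_left=0, h_right=-1, diff=1 [OK], height=1
  node 28: h_left=-1, h_right=-1, diff=0 [OK], height=0
  node 29: h_left=0, h_right=-1, diff=1 [OK], height=1
  node 16: h_left=1, h_right=1, diff=0 [OK], height=2
All nodes satisfy the balance condition.
Result: Balanced


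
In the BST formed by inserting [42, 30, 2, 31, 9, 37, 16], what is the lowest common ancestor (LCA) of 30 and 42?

Tree insertion order: [42, 30, 2, 31, 9, 37, 16]
Tree (level-order array): [42, 30, None, 2, 31, None, 9, None, 37, None, 16]
In a BST, the LCA of p=30, q=42 is the first node v on the
root-to-leaf path with p <= v <= q (go left if both < v, right if both > v).
Walk from root:
  at 42: 30 <= 42 <= 42, this is the LCA
LCA = 42


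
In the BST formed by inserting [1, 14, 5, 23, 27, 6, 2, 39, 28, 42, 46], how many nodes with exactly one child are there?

Tree built from: [1, 14, 5, 23, 27, 6, 2, 39, 28, 42, 46]
Tree (level-order array): [1, None, 14, 5, 23, 2, 6, None, 27, None, None, None, None, None, 39, 28, 42, None, None, None, 46]
Rule: These are nodes with exactly 1 non-null child.
Per-node child counts:
  node 1: 1 child(ren)
  node 14: 2 child(ren)
  node 5: 2 child(ren)
  node 2: 0 child(ren)
  node 6: 0 child(ren)
  node 23: 1 child(ren)
  node 27: 1 child(ren)
  node 39: 2 child(ren)
  node 28: 0 child(ren)
  node 42: 1 child(ren)
  node 46: 0 child(ren)
Matching nodes: [1, 23, 27, 42]
Count of nodes with exactly one child: 4


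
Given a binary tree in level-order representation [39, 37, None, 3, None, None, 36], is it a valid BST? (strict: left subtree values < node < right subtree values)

Level-order array: [39, 37, None, 3, None, None, 36]
Validate using subtree bounds (lo, hi): at each node, require lo < value < hi,
then recurse left with hi=value and right with lo=value.
Preorder trace (stopping at first violation):
  at node 39 with bounds (-inf, +inf): OK
  at node 37 with bounds (-inf, 39): OK
  at node 3 with bounds (-inf, 37): OK
  at node 36 with bounds (3, 37): OK
No violation found at any node.
Result: Valid BST


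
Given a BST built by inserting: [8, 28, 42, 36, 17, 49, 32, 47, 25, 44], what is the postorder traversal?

Tree insertion order: [8, 28, 42, 36, 17, 49, 32, 47, 25, 44]
Tree (level-order array): [8, None, 28, 17, 42, None, 25, 36, 49, None, None, 32, None, 47, None, None, None, 44]
Postorder traversal: [25, 17, 32, 36, 44, 47, 49, 42, 28, 8]


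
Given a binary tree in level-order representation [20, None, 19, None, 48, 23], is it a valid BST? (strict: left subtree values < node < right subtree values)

Level-order array: [20, None, 19, None, 48, 23]
Validate using subtree bounds (lo, hi): at each node, require lo < value < hi,
then recurse left with hi=value and right with lo=value.
Preorder trace (stopping at first violation):
  at node 20 with bounds (-inf, +inf): OK
  at node 19 with bounds (20, +inf): VIOLATION
Node 19 violates its bound: not (20 < 19 < +inf).
Result: Not a valid BST


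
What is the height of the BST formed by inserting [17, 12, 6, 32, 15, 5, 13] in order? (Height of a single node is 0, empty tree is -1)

Insertion order: [17, 12, 6, 32, 15, 5, 13]
Tree (level-order array): [17, 12, 32, 6, 15, None, None, 5, None, 13]
Compute height bottom-up (empty subtree = -1):
  height(5) = 1 + max(-1, -1) = 0
  height(6) = 1 + max(0, -1) = 1
  height(13) = 1 + max(-1, -1) = 0
  height(15) = 1 + max(0, -1) = 1
  height(12) = 1 + max(1, 1) = 2
  height(32) = 1 + max(-1, -1) = 0
  height(17) = 1 + max(2, 0) = 3
Height = 3


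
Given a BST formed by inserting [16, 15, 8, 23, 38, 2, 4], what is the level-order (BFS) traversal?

Tree insertion order: [16, 15, 8, 23, 38, 2, 4]
Tree (level-order array): [16, 15, 23, 8, None, None, 38, 2, None, None, None, None, 4]
BFS from the root, enqueuing left then right child of each popped node:
  queue [16] -> pop 16, enqueue [15, 23], visited so far: [16]
  queue [15, 23] -> pop 15, enqueue [8], visited so far: [16, 15]
  queue [23, 8] -> pop 23, enqueue [38], visited so far: [16, 15, 23]
  queue [8, 38] -> pop 8, enqueue [2], visited so far: [16, 15, 23, 8]
  queue [38, 2] -> pop 38, enqueue [none], visited so far: [16, 15, 23, 8, 38]
  queue [2] -> pop 2, enqueue [4], visited so far: [16, 15, 23, 8, 38, 2]
  queue [4] -> pop 4, enqueue [none], visited so far: [16, 15, 23, 8, 38, 2, 4]
Result: [16, 15, 23, 8, 38, 2, 4]


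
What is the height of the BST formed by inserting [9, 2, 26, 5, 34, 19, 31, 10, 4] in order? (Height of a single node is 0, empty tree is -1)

Insertion order: [9, 2, 26, 5, 34, 19, 31, 10, 4]
Tree (level-order array): [9, 2, 26, None, 5, 19, 34, 4, None, 10, None, 31]
Compute height bottom-up (empty subtree = -1):
  height(4) = 1 + max(-1, -1) = 0
  height(5) = 1 + max(0, -1) = 1
  height(2) = 1 + max(-1, 1) = 2
  height(10) = 1 + max(-1, -1) = 0
  height(19) = 1 + max(0, -1) = 1
  height(31) = 1 + max(-1, -1) = 0
  height(34) = 1 + max(0, -1) = 1
  height(26) = 1 + max(1, 1) = 2
  height(9) = 1 + max(2, 2) = 3
Height = 3


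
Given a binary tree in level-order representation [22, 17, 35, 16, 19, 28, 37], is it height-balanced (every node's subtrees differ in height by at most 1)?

Tree (level-order array): [22, 17, 35, 16, 19, 28, 37]
Definition: a tree is height-balanced if, at every node, |h(left) - h(right)| <= 1 (empty subtree has height -1).
Bottom-up per-node check:
  node 16: h_left=-1, h_right=-1, diff=0 [OK], height=0
  node 19: h_left=-1, h_right=-1, diff=0 [OK], height=0
  node 17: h_left=0, h_right=0, diff=0 [OK], height=1
  node 28: h_left=-1, h_right=-1, diff=0 [OK], height=0
  node 37: h_left=-1, h_right=-1, diff=0 [OK], height=0
  node 35: h_left=0, h_right=0, diff=0 [OK], height=1
  node 22: h_left=1, h_right=1, diff=0 [OK], height=2
All nodes satisfy the balance condition.
Result: Balanced


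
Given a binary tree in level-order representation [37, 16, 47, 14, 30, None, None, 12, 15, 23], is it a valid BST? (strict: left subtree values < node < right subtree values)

Level-order array: [37, 16, 47, 14, 30, None, None, 12, 15, 23]
Validate using subtree bounds (lo, hi): at each node, require lo < value < hi,
then recurse left with hi=value and right with lo=value.
Preorder trace (stopping at first violation):
  at node 37 with bounds (-inf, +inf): OK
  at node 16 with bounds (-inf, 37): OK
  at node 14 with bounds (-inf, 16): OK
  at node 12 with bounds (-inf, 14): OK
  at node 15 with bounds (14, 16): OK
  at node 30 with bounds (16, 37): OK
  at node 23 with bounds (16, 30): OK
  at node 47 with bounds (37, +inf): OK
No violation found at any node.
Result: Valid BST


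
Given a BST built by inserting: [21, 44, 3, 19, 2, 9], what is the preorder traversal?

Tree insertion order: [21, 44, 3, 19, 2, 9]
Tree (level-order array): [21, 3, 44, 2, 19, None, None, None, None, 9]
Preorder traversal: [21, 3, 2, 19, 9, 44]


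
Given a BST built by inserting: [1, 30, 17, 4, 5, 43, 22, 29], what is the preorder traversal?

Tree insertion order: [1, 30, 17, 4, 5, 43, 22, 29]
Tree (level-order array): [1, None, 30, 17, 43, 4, 22, None, None, None, 5, None, 29]
Preorder traversal: [1, 30, 17, 4, 5, 22, 29, 43]


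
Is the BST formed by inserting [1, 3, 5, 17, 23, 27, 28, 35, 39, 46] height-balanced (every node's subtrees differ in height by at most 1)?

Tree (level-order array): [1, None, 3, None, 5, None, 17, None, 23, None, 27, None, 28, None, 35, None, 39, None, 46]
Definition: a tree is height-balanced if, at every node, |h(left) - h(right)| <= 1 (empty subtree has height -1).
Bottom-up per-node check:
  node 46: h_left=-1, h_right=-1, diff=0 [OK], height=0
  node 39: h_left=-1, h_right=0, diff=1 [OK], height=1
  node 35: h_left=-1, h_right=1, diff=2 [FAIL (|-1-1|=2 > 1)], height=2
  node 28: h_left=-1, h_right=2, diff=3 [FAIL (|-1-2|=3 > 1)], height=3
  node 27: h_left=-1, h_right=3, diff=4 [FAIL (|-1-3|=4 > 1)], height=4
  node 23: h_left=-1, h_right=4, diff=5 [FAIL (|-1-4|=5 > 1)], height=5
  node 17: h_left=-1, h_right=5, diff=6 [FAIL (|-1-5|=6 > 1)], height=6
  node 5: h_left=-1, h_right=6, diff=7 [FAIL (|-1-6|=7 > 1)], height=7
  node 3: h_left=-1, h_right=7, diff=8 [FAIL (|-1-7|=8 > 1)], height=8
  node 1: h_left=-1, h_right=8, diff=9 [FAIL (|-1-8|=9 > 1)], height=9
Node 35 violates the condition: |-1 - 1| = 2 > 1.
Result: Not balanced


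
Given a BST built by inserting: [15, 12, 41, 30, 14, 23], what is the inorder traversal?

Tree insertion order: [15, 12, 41, 30, 14, 23]
Tree (level-order array): [15, 12, 41, None, 14, 30, None, None, None, 23]
Inorder traversal: [12, 14, 15, 23, 30, 41]


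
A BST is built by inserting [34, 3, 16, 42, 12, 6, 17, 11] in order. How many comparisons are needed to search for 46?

Search path for 46: 34 -> 42
Found: False
Comparisons: 2


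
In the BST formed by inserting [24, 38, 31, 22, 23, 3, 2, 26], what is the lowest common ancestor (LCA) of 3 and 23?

Tree insertion order: [24, 38, 31, 22, 23, 3, 2, 26]
Tree (level-order array): [24, 22, 38, 3, 23, 31, None, 2, None, None, None, 26]
In a BST, the LCA of p=3, q=23 is the first node v on the
root-to-leaf path with p <= v <= q (go left if both < v, right if both > v).
Walk from root:
  at 24: both 3 and 23 < 24, go left
  at 22: 3 <= 22 <= 23, this is the LCA
LCA = 22


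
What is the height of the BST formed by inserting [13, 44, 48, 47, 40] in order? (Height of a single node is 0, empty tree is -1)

Insertion order: [13, 44, 48, 47, 40]
Tree (level-order array): [13, None, 44, 40, 48, None, None, 47]
Compute height bottom-up (empty subtree = -1):
  height(40) = 1 + max(-1, -1) = 0
  height(47) = 1 + max(-1, -1) = 0
  height(48) = 1 + max(0, -1) = 1
  height(44) = 1 + max(0, 1) = 2
  height(13) = 1 + max(-1, 2) = 3
Height = 3


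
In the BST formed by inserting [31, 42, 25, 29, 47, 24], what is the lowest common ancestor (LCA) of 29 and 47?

Tree insertion order: [31, 42, 25, 29, 47, 24]
Tree (level-order array): [31, 25, 42, 24, 29, None, 47]
In a BST, the LCA of p=29, q=47 is the first node v on the
root-to-leaf path with p <= v <= q (go left if both < v, right if both > v).
Walk from root:
  at 31: 29 <= 31 <= 47, this is the LCA
LCA = 31


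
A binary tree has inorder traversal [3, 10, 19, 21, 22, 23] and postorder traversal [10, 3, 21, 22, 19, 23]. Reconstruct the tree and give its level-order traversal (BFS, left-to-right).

Inorder:   [3, 10, 19, 21, 22, 23]
Postorder: [10, 3, 21, 22, 19, 23]
Algorithm: postorder visits root last, so walk postorder right-to-left;
each value is the root of the current inorder slice — split it at that
value, recurse on the right subtree first, then the left.
Recursive splits:
  root=23; inorder splits into left=[3, 10, 19, 21, 22], right=[]
  root=19; inorder splits into left=[3, 10], right=[21, 22]
  root=22; inorder splits into left=[21], right=[]
  root=21; inorder splits into left=[], right=[]
  root=3; inorder splits into left=[], right=[10]
  root=10; inorder splits into left=[], right=[]
Reconstructed level-order: [23, 19, 3, 22, 10, 21]


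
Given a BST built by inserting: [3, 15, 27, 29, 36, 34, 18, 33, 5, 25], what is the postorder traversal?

Tree insertion order: [3, 15, 27, 29, 36, 34, 18, 33, 5, 25]
Tree (level-order array): [3, None, 15, 5, 27, None, None, 18, 29, None, 25, None, 36, None, None, 34, None, 33]
Postorder traversal: [5, 25, 18, 33, 34, 36, 29, 27, 15, 3]


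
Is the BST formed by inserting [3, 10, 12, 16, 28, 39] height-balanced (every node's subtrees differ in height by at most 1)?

Tree (level-order array): [3, None, 10, None, 12, None, 16, None, 28, None, 39]
Definition: a tree is height-balanced if, at every node, |h(left) - h(right)| <= 1 (empty subtree has height -1).
Bottom-up per-node check:
  node 39: h_left=-1, h_right=-1, diff=0 [OK], height=0
  node 28: h_left=-1, h_right=0, diff=1 [OK], height=1
  node 16: h_left=-1, h_right=1, diff=2 [FAIL (|-1-1|=2 > 1)], height=2
  node 12: h_left=-1, h_right=2, diff=3 [FAIL (|-1-2|=3 > 1)], height=3
  node 10: h_left=-1, h_right=3, diff=4 [FAIL (|-1-3|=4 > 1)], height=4
  node 3: h_left=-1, h_right=4, diff=5 [FAIL (|-1-4|=5 > 1)], height=5
Node 16 violates the condition: |-1 - 1| = 2 > 1.
Result: Not balanced


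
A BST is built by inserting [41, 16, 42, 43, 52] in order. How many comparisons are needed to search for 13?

Search path for 13: 41 -> 16
Found: False
Comparisons: 2


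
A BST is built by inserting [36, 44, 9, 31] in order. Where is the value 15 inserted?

Starting tree (level order): [36, 9, 44, None, 31]
Insertion path: 36 -> 9 -> 31
Result: insert 15 as left child of 31
Final tree (level order): [36, 9, 44, None, 31, None, None, 15]


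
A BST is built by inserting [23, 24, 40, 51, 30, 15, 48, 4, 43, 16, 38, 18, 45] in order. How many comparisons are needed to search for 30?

Search path for 30: 23 -> 24 -> 40 -> 30
Found: True
Comparisons: 4


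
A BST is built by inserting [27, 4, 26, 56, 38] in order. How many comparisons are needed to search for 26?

Search path for 26: 27 -> 4 -> 26
Found: True
Comparisons: 3


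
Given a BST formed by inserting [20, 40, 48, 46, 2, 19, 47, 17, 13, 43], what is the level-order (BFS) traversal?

Tree insertion order: [20, 40, 48, 46, 2, 19, 47, 17, 13, 43]
Tree (level-order array): [20, 2, 40, None, 19, None, 48, 17, None, 46, None, 13, None, 43, 47]
BFS from the root, enqueuing left then right child of each popped node:
  queue [20] -> pop 20, enqueue [2, 40], visited so far: [20]
  queue [2, 40] -> pop 2, enqueue [19], visited so far: [20, 2]
  queue [40, 19] -> pop 40, enqueue [48], visited so far: [20, 2, 40]
  queue [19, 48] -> pop 19, enqueue [17], visited so far: [20, 2, 40, 19]
  queue [48, 17] -> pop 48, enqueue [46], visited so far: [20, 2, 40, 19, 48]
  queue [17, 46] -> pop 17, enqueue [13], visited so far: [20, 2, 40, 19, 48, 17]
  queue [46, 13] -> pop 46, enqueue [43, 47], visited so far: [20, 2, 40, 19, 48, 17, 46]
  queue [13, 43, 47] -> pop 13, enqueue [none], visited so far: [20, 2, 40, 19, 48, 17, 46, 13]
  queue [43, 47] -> pop 43, enqueue [none], visited so far: [20, 2, 40, 19, 48, 17, 46, 13, 43]
  queue [47] -> pop 47, enqueue [none], visited so far: [20, 2, 40, 19, 48, 17, 46, 13, 43, 47]
Result: [20, 2, 40, 19, 48, 17, 46, 13, 43, 47]


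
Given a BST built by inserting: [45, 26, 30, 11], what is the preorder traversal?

Tree insertion order: [45, 26, 30, 11]
Tree (level-order array): [45, 26, None, 11, 30]
Preorder traversal: [45, 26, 11, 30]


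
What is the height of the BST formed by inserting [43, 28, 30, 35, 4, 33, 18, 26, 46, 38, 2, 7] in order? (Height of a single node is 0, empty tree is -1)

Insertion order: [43, 28, 30, 35, 4, 33, 18, 26, 46, 38, 2, 7]
Tree (level-order array): [43, 28, 46, 4, 30, None, None, 2, 18, None, 35, None, None, 7, 26, 33, 38]
Compute height bottom-up (empty subtree = -1):
  height(2) = 1 + max(-1, -1) = 0
  height(7) = 1 + max(-1, -1) = 0
  height(26) = 1 + max(-1, -1) = 0
  height(18) = 1 + max(0, 0) = 1
  height(4) = 1 + max(0, 1) = 2
  height(33) = 1 + max(-1, -1) = 0
  height(38) = 1 + max(-1, -1) = 0
  height(35) = 1 + max(0, 0) = 1
  height(30) = 1 + max(-1, 1) = 2
  height(28) = 1 + max(2, 2) = 3
  height(46) = 1 + max(-1, -1) = 0
  height(43) = 1 + max(3, 0) = 4
Height = 4


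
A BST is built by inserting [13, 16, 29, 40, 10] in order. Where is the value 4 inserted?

Starting tree (level order): [13, 10, 16, None, None, None, 29, None, 40]
Insertion path: 13 -> 10
Result: insert 4 as left child of 10
Final tree (level order): [13, 10, 16, 4, None, None, 29, None, None, None, 40]


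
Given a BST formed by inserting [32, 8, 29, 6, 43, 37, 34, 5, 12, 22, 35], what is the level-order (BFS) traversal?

Tree insertion order: [32, 8, 29, 6, 43, 37, 34, 5, 12, 22, 35]
Tree (level-order array): [32, 8, 43, 6, 29, 37, None, 5, None, 12, None, 34, None, None, None, None, 22, None, 35]
BFS from the root, enqueuing left then right child of each popped node:
  queue [32] -> pop 32, enqueue [8, 43], visited so far: [32]
  queue [8, 43] -> pop 8, enqueue [6, 29], visited so far: [32, 8]
  queue [43, 6, 29] -> pop 43, enqueue [37], visited so far: [32, 8, 43]
  queue [6, 29, 37] -> pop 6, enqueue [5], visited so far: [32, 8, 43, 6]
  queue [29, 37, 5] -> pop 29, enqueue [12], visited so far: [32, 8, 43, 6, 29]
  queue [37, 5, 12] -> pop 37, enqueue [34], visited so far: [32, 8, 43, 6, 29, 37]
  queue [5, 12, 34] -> pop 5, enqueue [none], visited so far: [32, 8, 43, 6, 29, 37, 5]
  queue [12, 34] -> pop 12, enqueue [22], visited so far: [32, 8, 43, 6, 29, 37, 5, 12]
  queue [34, 22] -> pop 34, enqueue [35], visited so far: [32, 8, 43, 6, 29, 37, 5, 12, 34]
  queue [22, 35] -> pop 22, enqueue [none], visited so far: [32, 8, 43, 6, 29, 37, 5, 12, 34, 22]
  queue [35] -> pop 35, enqueue [none], visited so far: [32, 8, 43, 6, 29, 37, 5, 12, 34, 22, 35]
Result: [32, 8, 43, 6, 29, 37, 5, 12, 34, 22, 35]


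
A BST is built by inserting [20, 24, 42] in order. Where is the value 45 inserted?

Starting tree (level order): [20, None, 24, None, 42]
Insertion path: 20 -> 24 -> 42
Result: insert 45 as right child of 42
Final tree (level order): [20, None, 24, None, 42, None, 45]


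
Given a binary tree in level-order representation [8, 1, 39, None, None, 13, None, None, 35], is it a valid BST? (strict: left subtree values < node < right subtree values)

Level-order array: [8, 1, 39, None, None, 13, None, None, 35]
Validate using subtree bounds (lo, hi): at each node, require lo < value < hi,
then recurse left with hi=value and right with lo=value.
Preorder trace (stopping at first violation):
  at node 8 with bounds (-inf, +inf): OK
  at node 1 with bounds (-inf, 8): OK
  at node 39 with bounds (8, +inf): OK
  at node 13 with bounds (8, 39): OK
  at node 35 with bounds (13, 39): OK
No violation found at any node.
Result: Valid BST


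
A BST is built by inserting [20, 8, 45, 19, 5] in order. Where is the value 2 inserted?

Starting tree (level order): [20, 8, 45, 5, 19]
Insertion path: 20 -> 8 -> 5
Result: insert 2 as left child of 5
Final tree (level order): [20, 8, 45, 5, 19, None, None, 2]


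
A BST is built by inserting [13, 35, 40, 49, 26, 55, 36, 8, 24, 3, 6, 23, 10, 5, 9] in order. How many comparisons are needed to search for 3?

Search path for 3: 13 -> 8 -> 3
Found: True
Comparisons: 3


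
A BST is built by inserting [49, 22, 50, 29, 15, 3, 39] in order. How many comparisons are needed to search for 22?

Search path for 22: 49 -> 22
Found: True
Comparisons: 2


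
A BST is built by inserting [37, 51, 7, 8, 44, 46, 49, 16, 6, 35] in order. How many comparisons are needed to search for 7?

Search path for 7: 37 -> 7
Found: True
Comparisons: 2


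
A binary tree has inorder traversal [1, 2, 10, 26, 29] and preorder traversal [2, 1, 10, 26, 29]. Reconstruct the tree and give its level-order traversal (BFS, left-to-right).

Inorder:  [1, 2, 10, 26, 29]
Preorder: [2, 1, 10, 26, 29]
Algorithm: preorder visits root first, so consume preorder in order;
for each root, split the current inorder slice at that value into
left-subtree inorder and right-subtree inorder, then recurse.
Recursive splits:
  root=2; inorder splits into left=[1], right=[10, 26, 29]
  root=1; inorder splits into left=[], right=[]
  root=10; inorder splits into left=[], right=[26, 29]
  root=26; inorder splits into left=[], right=[29]
  root=29; inorder splits into left=[], right=[]
Reconstructed level-order: [2, 1, 10, 26, 29]


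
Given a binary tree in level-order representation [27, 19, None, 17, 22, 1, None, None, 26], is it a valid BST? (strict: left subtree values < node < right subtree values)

Level-order array: [27, 19, None, 17, 22, 1, None, None, 26]
Validate using subtree bounds (lo, hi): at each node, require lo < value < hi,
then recurse left with hi=value and right with lo=value.
Preorder trace (stopping at first violation):
  at node 27 with bounds (-inf, +inf): OK
  at node 19 with bounds (-inf, 27): OK
  at node 17 with bounds (-inf, 19): OK
  at node 1 with bounds (-inf, 17): OK
  at node 22 with bounds (19, 27): OK
  at node 26 with bounds (22, 27): OK
No violation found at any node.
Result: Valid BST


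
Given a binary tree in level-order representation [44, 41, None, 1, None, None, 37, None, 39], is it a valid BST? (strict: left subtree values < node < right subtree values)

Level-order array: [44, 41, None, 1, None, None, 37, None, 39]
Validate using subtree bounds (lo, hi): at each node, require lo < value < hi,
then recurse left with hi=value and right with lo=value.
Preorder trace (stopping at first violation):
  at node 44 with bounds (-inf, +inf): OK
  at node 41 with bounds (-inf, 44): OK
  at node 1 with bounds (-inf, 41): OK
  at node 37 with bounds (1, 41): OK
  at node 39 with bounds (37, 41): OK
No violation found at any node.
Result: Valid BST


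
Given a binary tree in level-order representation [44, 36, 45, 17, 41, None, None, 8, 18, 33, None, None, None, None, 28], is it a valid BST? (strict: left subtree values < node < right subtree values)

Level-order array: [44, 36, 45, 17, 41, None, None, 8, 18, 33, None, None, None, None, 28]
Validate using subtree bounds (lo, hi): at each node, require lo < value < hi,
then recurse left with hi=value and right with lo=value.
Preorder trace (stopping at first violation):
  at node 44 with bounds (-inf, +inf): OK
  at node 36 with bounds (-inf, 44): OK
  at node 17 with bounds (-inf, 36): OK
  at node 8 with bounds (-inf, 17): OK
  at node 18 with bounds (17, 36): OK
  at node 28 with bounds (18, 36): OK
  at node 41 with bounds (36, 44): OK
  at node 33 with bounds (36, 41): VIOLATION
Node 33 violates its bound: not (36 < 33 < 41).
Result: Not a valid BST


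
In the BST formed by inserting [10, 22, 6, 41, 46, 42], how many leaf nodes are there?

Tree built from: [10, 22, 6, 41, 46, 42]
Tree (level-order array): [10, 6, 22, None, None, None, 41, None, 46, 42]
Rule: A leaf has 0 children.
Per-node child counts:
  node 10: 2 child(ren)
  node 6: 0 child(ren)
  node 22: 1 child(ren)
  node 41: 1 child(ren)
  node 46: 1 child(ren)
  node 42: 0 child(ren)
Matching nodes: [6, 42]
Count of leaf nodes: 2


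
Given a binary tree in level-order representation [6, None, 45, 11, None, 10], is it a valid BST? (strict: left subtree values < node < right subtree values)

Level-order array: [6, None, 45, 11, None, 10]
Validate using subtree bounds (lo, hi): at each node, require lo < value < hi,
then recurse left with hi=value and right with lo=value.
Preorder trace (stopping at first violation):
  at node 6 with bounds (-inf, +inf): OK
  at node 45 with bounds (6, +inf): OK
  at node 11 with bounds (6, 45): OK
  at node 10 with bounds (6, 11): OK
No violation found at any node.
Result: Valid BST


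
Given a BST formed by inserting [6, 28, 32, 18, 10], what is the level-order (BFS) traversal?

Tree insertion order: [6, 28, 32, 18, 10]
Tree (level-order array): [6, None, 28, 18, 32, 10]
BFS from the root, enqueuing left then right child of each popped node:
  queue [6] -> pop 6, enqueue [28], visited so far: [6]
  queue [28] -> pop 28, enqueue [18, 32], visited so far: [6, 28]
  queue [18, 32] -> pop 18, enqueue [10], visited so far: [6, 28, 18]
  queue [32, 10] -> pop 32, enqueue [none], visited so far: [6, 28, 18, 32]
  queue [10] -> pop 10, enqueue [none], visited so far: [6, 28, 18, 32, 10]
Result: [6, 28, 18, 32, 10]


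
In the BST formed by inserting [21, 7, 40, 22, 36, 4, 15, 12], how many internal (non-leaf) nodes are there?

Tree built from: [21, 7, 40, 22, 36, 4, 15, 12]
Tree (level-order array): [21, 7, 40, 4, 15, 22, None, None, None, 12, None, None, 36]
Rule: An internal node has at least one child.
Per-node child counts:
  node 21: 2 child(ren)
  node 7: 2 child(ren)
  node 4: 0 child(ren)
  node 15: 1 child(ren)
  node 12: 0 child(ren)
  node 40: 1 child(ren)
  node 22: 1 child(ren)
  node 36: 0 child(ren)
Matching nodes: [21, 7, 15, 40, 22]
Count of internal (non-leaf) nodes: 5


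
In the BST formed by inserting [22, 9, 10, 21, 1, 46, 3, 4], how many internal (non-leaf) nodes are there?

Tree built from: [22, 9, 10, 21, 1, 46, 3, 4]
Tree (level-order array): [22, 9, 46, 1, 10, None, None, None, 3, None, 21, None, 4]
Rule: An internal node has at least one child.
Per-node child counts:
  node 22: 2 child(ren)
  node 9: 2 child(ren)
  node 1: 1 child(ren)
  node 3: 1 child(ren)
  node 4: 0 child(ren)
  node 10: 1 child(ren)
  node 21: 0 child(ren)
  node 46: 0 child(ren)
Matching nodes: [22, 9, 1, 3, 10]
Count of internal (non-leaf) nodes: 5


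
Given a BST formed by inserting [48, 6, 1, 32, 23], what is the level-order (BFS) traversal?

Tree insertion order: [48, 6, 1, 32, 23]
Tree (level-order array): [48, 6, None, 1, 32, None, None, 23]
BFS from the root, enqueuing left then right child of each popped node:
  queue [48] -> pop 48, enqueue [6], visited so far: [48]
  queue [6] -> pop 6, enqueue [1, 32], visited so far: [48, 6]
  queue [1, 32] -> pop 1, enqueue [none], visited so far: [48, 6, 1]
  queue [32] -> pop 32, enqueue [23], visited so far: [48, 6, 1, 32]
  queue [23] -> pop 23, enqueue [none], visited so far: [48, 6, 1, 32, 23]
Result: [48, 6, 1, 32, 23]


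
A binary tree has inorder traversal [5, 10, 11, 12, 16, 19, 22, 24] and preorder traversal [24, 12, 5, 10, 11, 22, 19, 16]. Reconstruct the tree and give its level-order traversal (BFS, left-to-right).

Inorder:  [5, 10, 11, 12, 16, 19, 22, 24]
Preorder: [24, 12, 5, 10, 11, 22, 19, 16]
Algorithm: preorder visits root first, so consume preorder in order;
for each root, split the current inorder slice at that value into
left-subtree inorder and right-subtree inorder, then recurse.
Recursive splits:
  root=24; inorder splits into left=[5, 10, 11, 12, 16, 19, 22], right=[]
  root=12; inorder splits into left=[5, 10, 11], right=[16, 19, 22]
  root=5; inorder splits into left=[], right=[10, 11]
  root=10; inorder splits into left=[], right=[11]
  root=11; inorder splits into left=[], right=[]
  root=22; inorder splits into left=[16, 19], right=[]
  root=19; inorder splits into left=[16], right=[]
  root=16; inorder splits into left=[], right=[]
Reconstructed level-order: [24, 12, 5, 22, 10, 19, 11, 16]


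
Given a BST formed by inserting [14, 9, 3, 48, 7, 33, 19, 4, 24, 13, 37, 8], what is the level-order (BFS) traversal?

Tree insertion order: [14, 9, 3, 48, 7, 33, 19, 4, 24, 13, 37, 8]
Tree (level-order array): [14, 9, 48, 3, 13, 33, None, None, 7, None, None, 19, 37, 4, 8, None, 24]
BFS from the root, enqueuing left then right child of each popped node:
  queue [14] -> pop 14, enqueue [9, 48], visited so far: [14]
  queue [9, 48] -> pop 9, enqueue [3, 13], visited so far: [14, 9]
  queue [48, 3, 13] -> pop 48, enqueue [33], visited so far: [14, 9, 48]
  queue [3, 13, 33] -> pop 3, enqueue [7], visited so far: [14, 9, 48, 3]
  queue [13, 33, 7] -> pop 13, enqueue [none], visited so far: [14, 9, 48, 3, 13]
  queue [33, 7] -> pop 33, enqueue [19, 37], visited so far: [14, 9, 48, 3, 13, 33]
  queue [7, 19, 37] -> pop 7, enqueue [4, 8], visited so far: [14, 9, 48, 3, 13, 33, 7]
  queue [19, 37, 4, 8] -> pop 19, enqueue [24], visited so far: [14, 9, 48, 3, 13, 33, 7, 19]
  queue [37, 4, 8, 24] -> pop 37, enqueue [none], visited so far: [14, 9, 48, 3, 13, 33, 7, 19, 37]
  queue [4, 8, 24] -> pop 4, enqueue [none], visited so far: [14, 9, 48, 3, 13, 33, 7, 19, 37, 4]
  queue [8, 24] -> pop 8, enqueue [none], visited so far: [14, 9, 48, 3, 13, 33, 7, 19, 37, 4, 8]
  queue [24] -> pop 24, enqueue [none], visited so far: [14, 9, 48, 3, 13, 33, 7, 19, 37, 4, 8, 24]
Result: [14, 9, 48, 3, 13, 33, 7, 19, 37, 4, 8, 24]


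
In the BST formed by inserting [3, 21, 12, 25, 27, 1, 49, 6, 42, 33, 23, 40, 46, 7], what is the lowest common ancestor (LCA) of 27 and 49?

Tree insertion order: [3, 21, 12, 25, 27, 1, 49, 6, 42, 33, 23, 40, 46, 7]
Tree (level-order array): [3, 1, 21, None, None, 12, 25, 6, None, 23, 27, None, 7, None, None, None, 49, None, None, 42, None, 33, 46, None, 40]
In a BST, the LCA of p=27, q=49 is the first node v on the
root-to-leaf path with p <= v <= q (go left if both < v, right if both > v).
Walk from root:
  at 3: both 27 and 49 > 3, go right
  at 21: both 27 and 49 > 21, go right
  at 25: both 27 and 49 > 25, go right
  at 27: 27 <= 27 <= 49, this is the LCA
LCA = 27


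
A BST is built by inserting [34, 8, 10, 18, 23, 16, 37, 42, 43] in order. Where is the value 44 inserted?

Starting tree (level order): [34, 8, 37, None, 10, None, 42, None, 18, None, 43, 16, 23]
Insertion path: 34 -> 37 -> 42 -> 43
Result: insert 44 as right child of 43
Final tree (level order): [34, 8, 37, None, 10, None, 42, None, 18, None, 43, 16, 23, None, 44]


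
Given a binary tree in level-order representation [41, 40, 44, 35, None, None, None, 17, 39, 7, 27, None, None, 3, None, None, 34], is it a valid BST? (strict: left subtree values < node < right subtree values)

Level-order array: [41, 40, 44, 35, None, None, None, 17, 39, 7, 27, None, None, 3, None, None, 34]
Validate using subtree bounds (lo, hi): at each node, require lo < value < hi,
then recurse left with hi=value and right with lo=value.
Preorder trace (stopping at first violation):
  at node 41 with bounds (-inf, +inf): OK
  at node 40 with bounds (-inf, 41): OK
  at node 35 with bounds (-inf, 40): OK
  at node 17 with bounds (-inf, 35): OK
  at node 7 with bounds (-inf, 17): OK
  at node 3 with bounds (-inf, 7): OK
  at node 27 with bounds (17, 35): OK
  at node 34 with bounds (27, 35): OK
  at node 39 with bounds (35, 40): OK
  at node 44 with bounds (41, +inf): OK
No violation found at any node.
Result: Valid BST


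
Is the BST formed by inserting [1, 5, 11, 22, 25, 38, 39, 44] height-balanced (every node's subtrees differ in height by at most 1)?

Tree (level-order array): [1, None, 5, None, 11, None, 22, None, 25, None, 38, None, 39, None, 44]
Definition: a tree is height-balanced if, at every node, |h(left) - h(right)| <= 1 (empty subtree has height -1).
Bottom-up per-node check:
  node 44: h_left=-1, h_right=-1, diff=0 [OK], height=0
  node 39: h_left=-1, h_right=0, diff=1 [OK], height=1
  node 38: h_left=-1, h_right=1, diff=2 [FAIL (|-1-1|=2 > 1)], height=2
  node 25: h_left=-1, h_right=2, diff=3 [FAIL (|-1-2|=3 > 1)], height=3
  node 22: h_left=-1, h_right=3, diff=4 [FAIL (|-1-3|=4 > 1)], height=4
  node 11: h_left=-1, h_right=4, diff=5 [FAIL (|-1-4|=5 > 1)], height=5
  node 5: h_left=-1, h_right=5, diff=6 [FAIL (|-1-5|=6 > 1)], height=6
  node 1: h_left=-1, h_right=6, diff=7 [FAIL (|-1-6|=7 > 1)], height=7
Node 38 violates the condition: |-1 - 1| = 2 > 1.
Result: Not balanced


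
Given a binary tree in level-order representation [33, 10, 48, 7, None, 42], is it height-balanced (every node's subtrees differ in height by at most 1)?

Tree (level-order array): [33, 10, 48, 7, None, 42]
Definition: a tree is height-balanced if, at every node, |h(left) - h(right)| <= 1 (empty subtree has height -1).
Bottom-up per-node check:
  node 7: h_left=-1, h_right=-1, diff=0 [OK], height=0
  node 10: h_left=0, h_right=-1, diff=1 [OK], height=1
  node 42: h_left=-1, h_right=-1, diff=0 [OK], height=0
  node 48: h_left=0, h_right=-1, diff=1 [OK], height=1
  node 33: h_left=1, h_right=1, diff=0 [OK], height=2
All nodes satisfy the balance condition.
Result: Balanced


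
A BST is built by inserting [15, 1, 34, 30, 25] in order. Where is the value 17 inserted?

Starting tree (level order): [15, 1, 34, None, None, 30, None, 25]
Insertion path: 15 -> 34 -> 30 -> 25
Result: insert 17 as left child of 25
Final tree (level order): [15, 1, 34, None, None, 30, None, 25, None, 17]


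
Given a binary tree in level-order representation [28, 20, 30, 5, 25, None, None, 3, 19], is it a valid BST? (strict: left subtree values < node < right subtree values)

Level-order array: [28, 20, 30, 5, 25, None, None, 3, 19]
Validate using subtree bounds (lo, hi): at each node, require lo < value < hi,
then recurse left with hi=value and right with lo=value.
Preorder trace (stopping at first violation):
  at node 28 with bounds (-inf, +inf): OK
  at node 20 with bounds (-inf, 28): OK
  at node 5 with bounds (-inf, 20): OK
  at node 3 with bounds (-inf, 5): OK
  at node 19 with bounds (5, 20): OK
  at node 25 with bounds (20, 28): OK
  at node 30 with bounds (28, +inf): OK
No violation found at any node.
Result: Valid BST


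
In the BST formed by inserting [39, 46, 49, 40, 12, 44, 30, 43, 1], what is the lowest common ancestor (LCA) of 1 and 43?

Tree insertion order: [39, 46, 49, 40, 12, 44, 30, 43, 1]
Tree (level-order array): [39, 12, 46, 1, 30, 40, 49, None, None, None, None, None, 44, None, None, 43]
In a BST, the LCA of p=1, q=43 is the first node v on the
root-to-leaf path with p <= v <= q (go left if both < v, right if both > v).
Walk from root:
  at 39: 1 <= 39 <= 43, this is the LCA
LCA = 39


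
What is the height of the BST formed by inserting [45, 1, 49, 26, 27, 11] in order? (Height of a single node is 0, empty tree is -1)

Insertion order: [45, 1, 49, 26, 27, 11]
Tree (level-order array): [45, 1, 49, None, 26, None, None, 11, 27]
Compute height bottom-up (empty subtree = -1):
  height(11) = 1 + max(-1, -1) = 0
  height(27) = 1 + max(-1, -1) = 0
  height(26) = 1 + max(0, 0) = 1
  height(1) = 1 + max(-1, 1) = 2
  height(49) = 1 + max(-1, -1) = 0
  height(45) = 1 + max(2, 0) = 3
Height = 3
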